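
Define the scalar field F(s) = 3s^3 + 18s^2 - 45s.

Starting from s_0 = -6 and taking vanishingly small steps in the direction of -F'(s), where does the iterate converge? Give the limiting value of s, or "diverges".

diverges

F'(s) = 9(s - 1)(s + 5), so F'(-6) = 63.
Gradient descent moves in the -F' direction, i.e. s is decreasing.
There is no critical point below s=-6, and F' keeps the same sign, so the iterate runs off to −∞.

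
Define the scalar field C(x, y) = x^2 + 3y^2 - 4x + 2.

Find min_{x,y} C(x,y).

C(x,y) separates as P(x) + Q(y) + 2, so its minimum is min P + min Q + 2.
P'(x) = 2x - 4 vanishes at x ∈ {2}; Q'(y) = 6y vanishes at y ∈ {0}.
Local minima of P (where P''>0): P(2)=-4. Local minima of Q: Q(0)=0.
So the global minimum of C is P(2) + Q(0) + 2 = -4 + 0 + 2 = -2, attained at (2, 0).

-2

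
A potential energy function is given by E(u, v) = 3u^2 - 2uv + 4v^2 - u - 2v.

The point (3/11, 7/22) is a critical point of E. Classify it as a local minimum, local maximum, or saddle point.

local minimum

The Hessian of E is constant: H = [[6, -2], [-2, 8]].
det(H) = 6·8 − (-2)² = 44.
det(H) > 0 and tr(H) = 14 > 0, so H is positive definite and the point is a local minimum.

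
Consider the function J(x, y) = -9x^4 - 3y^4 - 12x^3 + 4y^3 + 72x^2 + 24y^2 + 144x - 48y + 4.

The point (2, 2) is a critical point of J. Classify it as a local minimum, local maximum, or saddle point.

The mixed partial ∂²J/∂x∂y is 0, so the Hessian at any point is diag(J_xx, J_yy) = diag(36(-3x^2 - 2x + 4), 12(-3y^2 + 2y + 4)).
At (2, 2): H = diag(-432, -48).
Both eigenvalues are negative, so H is negative definite: a local maximum.

local maximum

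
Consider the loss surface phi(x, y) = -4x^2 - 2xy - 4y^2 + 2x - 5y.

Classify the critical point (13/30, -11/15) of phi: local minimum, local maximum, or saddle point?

The Hessian of phi is constant: H = [[-8, -2], [-2, -8]].
det(H) = (-8)·(-8) − (-2)² = 60.
det(H) > 0 and tr(H) = -16 < 0, so H is negative definite and the point is a local maximum.

local maximum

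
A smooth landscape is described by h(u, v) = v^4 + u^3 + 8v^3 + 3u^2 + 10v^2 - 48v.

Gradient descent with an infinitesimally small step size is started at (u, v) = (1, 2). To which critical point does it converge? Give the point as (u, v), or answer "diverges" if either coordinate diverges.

h is separable, so gradient descent decouples: u follows -∂h/∂u, v follows -∂h/∂v.
∂h/∂u = 3u(u + 2); at u=1 this is 9, so u decreases.
∂h/∂v = 4(v - 1)(v + 3)(v + 4); at v=2 this is 120, so v decreases.
u converges to its nearest critical value 0 (a local min of the u-part); v converges to 1. The iterate converges to (0, 1).

(0, 1)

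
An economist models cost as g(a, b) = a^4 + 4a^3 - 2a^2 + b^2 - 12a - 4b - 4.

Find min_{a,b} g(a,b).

g(a,b) separates as P(a) + Q(b) − 4, so its minimum is min P + min Q − 4.
P'(a) = 4(a - 1)(a + 1)(a + 3) vanishes at a ∈ {-3, -1, 1}; Q'(b) = 2b - 4 vanishes at b ∈ {2}.
Local minima of P (where P''>0): P(-3)=-9, P(1)=-9. Local minima of Q: Q(2)=-4.
So the global minimum of g is P(-3) + Q(2) − 4 = -9 − 4 − 4 = -17, attained at (-3, 2).

-17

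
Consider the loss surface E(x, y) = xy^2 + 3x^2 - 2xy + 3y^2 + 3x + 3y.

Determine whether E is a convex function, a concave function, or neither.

The term xy^2 is cubic, so the Hessian is not constant.
∂²E/∂y² = 2x + 6, which takes both signs as x varies (negative for sufficiently negative x). A diagonal entry of the Hessian changing sign means the Hessian is neither positive- nor negative-semidefinite on all of R^2.

neither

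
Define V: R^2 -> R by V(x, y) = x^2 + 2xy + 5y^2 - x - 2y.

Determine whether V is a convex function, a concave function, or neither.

convex

V is quadratic, so its Hessian is the constant matrix H = [[2, 2], [2, 10]].
det(H) = 16, tr(H) = 12.
det(H) > 0 and tr(H) > 0, so H is positive definite everywhere: convex.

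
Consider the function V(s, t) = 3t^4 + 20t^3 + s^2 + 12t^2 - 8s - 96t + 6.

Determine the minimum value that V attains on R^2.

V(s,t) separates as P(s) + Q(t) + 6, so its minimum is min P + min Q + 6.
P'(s) = 2s - 8 vanishes at s ∈ {4}; Q'(t) = 12(t - 1)(t + 2)(t + 4) vanishes at t ∈ {-4, -2, 1}.
Local minima of P (where P''>0): P(4)=-16. Local minima of Q: Q(-4)=64, Q(1)=-61.
So the global minimum of V is P(4) + Q(1) + 6 = -16 − 61 + 6 = -71, attained at (4, 1).

-71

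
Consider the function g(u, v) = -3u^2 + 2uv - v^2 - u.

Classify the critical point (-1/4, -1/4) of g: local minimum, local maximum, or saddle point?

local maximum

The Hessian of g is constant: H = [[-6, 2], [2, -2]].
det(H) = (-6)·(-2) − 2² = 8.
det(H) > 0 and tr(H) = -8 < 0, so H is negative definite and the point is a local maximum.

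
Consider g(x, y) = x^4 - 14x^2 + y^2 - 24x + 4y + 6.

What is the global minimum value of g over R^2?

-115

g(x,y) separates as P(x) + Q(y) + 6, so its minimum is min P + min Q + 6.
P'(x) = 4(x - 3)(x + 1)(x + 2) vanishes at x ∈ {-2, -1, 3}; Q'(y) = 2y + 4 vanishes at y ∈ {-2}.
Local minima of P (where P''>0): P(-2)=8, P(3)=-117. Local minima of Q: Q(-2)=-4.
So the global minimum of g is P(3) + Q(-2) + 6 = -117 − 4 + 6 = -115, attained at (3, -2).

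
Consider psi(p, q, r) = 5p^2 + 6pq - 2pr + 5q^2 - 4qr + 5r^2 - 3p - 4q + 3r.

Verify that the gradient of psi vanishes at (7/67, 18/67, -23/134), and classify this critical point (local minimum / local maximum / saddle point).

local minimum

∇psi = (10p + 6q - 2r - 3, 6p + 10q - 4r - 4, -2p - 4q + 10r + 3); substituting (7/67, 18/67, -23/134) gives ∇psi = (0, 0, 0), so (7/67, 18/67, -23/134) is indeed a critical point.
The Hessian is constant: H = [[10, 6, -2], [6, 10, -4], [-2, -4, 10]].
Leading principal minors: Δ₁ = 10, Δ₂ = 64, Δ₃ = 536.
All leading minors are positive, so H is positive definite: a local minimum.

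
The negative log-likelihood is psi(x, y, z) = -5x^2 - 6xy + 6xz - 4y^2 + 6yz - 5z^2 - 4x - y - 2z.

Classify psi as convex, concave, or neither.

concave

psi is quadratic, so its Hessian is the constant matrix H = [[-10, -6, 6], [-6, -8, 6], [6, 6, -10]].
Leading principal minors: -10, 44, -224.
Signs alternate −, +, − ⇒ H ≺ 0 ⇒ concave.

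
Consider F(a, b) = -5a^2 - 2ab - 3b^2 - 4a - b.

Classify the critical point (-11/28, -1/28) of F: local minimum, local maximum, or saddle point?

local maximum

The Hessian of F is constant: H = [[-10, -2], [-2, -6]].
det(H) = (-10)·(-6) − (-2)² = 56.
det(H) > 0 and tr(H) = -16 < 0, so H is negative definite and the point is a local maximum.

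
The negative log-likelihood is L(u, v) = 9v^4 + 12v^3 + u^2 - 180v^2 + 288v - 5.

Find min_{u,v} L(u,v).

L(u,v) separates as P(u) + Q(v) − 5, so its minimum is min P + min Q − 5.
P'(u) = 2u vanishes at u ∈ {0}; Q'(v) = 36(v - 2)(v - 1)(v + 4) vanishes at v ∈ {-4, 1, 2}.
Local minima of P (where P''>0): P(0)=0. Local minima of Q: Q(-4)=-2496, Q(2)=96.
So the global minimum of L is P(0) + Q(-4) − 5 = 0 − 2496 − 5 = -2501, attained at (0, -4).

-2501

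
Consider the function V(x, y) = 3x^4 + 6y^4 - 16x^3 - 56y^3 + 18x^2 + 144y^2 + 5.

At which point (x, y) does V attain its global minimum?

V(x,y) separates as P(x) + Q(y) + 5, so its minimum is min P + min Q + 5.
P'(x) = 12x(x - 3)(x - 1) vanishes at x ∈ {0, 1, 3}; Q'(y) = 24y(y - 4)(y - 3) vanishes at y ∈ {0, 3, 4}.
Local minima of P (where P''>0): P(0)=0, P(3)=-27. Local minima of Q: Q(0)=0, Q(4)=256.
So the global minimum of V is P(3) + Q(0) + 5 = -27 + 0 + 5 = -22, attained at (3, 0).

(3, 0)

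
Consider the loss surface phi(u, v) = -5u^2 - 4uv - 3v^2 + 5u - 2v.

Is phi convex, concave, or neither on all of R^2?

phi is quadratic, so its Hessian is the constant matrix H = [[-10, -4], [-4, -6]].
det(H) = 44, tr(H) = -16.
det(H) > 0 and tr(H) < 0, so H is negative definite everywhere: concave.

concave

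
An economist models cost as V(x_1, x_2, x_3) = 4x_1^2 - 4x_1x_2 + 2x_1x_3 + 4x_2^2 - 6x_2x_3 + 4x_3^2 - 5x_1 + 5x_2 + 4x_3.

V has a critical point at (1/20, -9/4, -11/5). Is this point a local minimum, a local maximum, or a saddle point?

The Hessian is constant: H = [[8, -4, 2], [-4, 8, -6], [2, -6, 8]].
Leading principal minors: Δ₁ = 8, Δ₂ = 48, Δ₃ = 160.
All leading minors are positive, so H is positive definite: a local minimum.

local minimum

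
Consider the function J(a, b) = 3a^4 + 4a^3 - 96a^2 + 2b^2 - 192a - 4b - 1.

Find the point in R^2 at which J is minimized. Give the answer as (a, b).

J(a,b) separates as P(a) + Q(b) − 1, so its minimum is min P + min Q − 1.
P'(a) = 12(a - 4)(a + 1)(a + 4) vanishes at a ∈ {-4, -1, 4}; Q'(b) = 4b - 4 vanishes at b ∈ {1}.
Local minima of P (where P''>0): P(-4)=-256, P(4)=-1280. Local minima of Q: Q(1)=-2.
So the global minimum of J is P(4) + Q(1) − 1 = -1280 − 2 − 1 = -1283, attained at (4, 1).

(4, 1)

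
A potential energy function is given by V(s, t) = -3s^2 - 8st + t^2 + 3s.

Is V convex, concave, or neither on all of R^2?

neither

V is quadratic, so its Hessian is the constant matrix H = [[-6, -8], [-8, 2]].
det(H) = -76, tr(H) = -4.
det(H) < 0, so H is indefinite: neither convex nor concave.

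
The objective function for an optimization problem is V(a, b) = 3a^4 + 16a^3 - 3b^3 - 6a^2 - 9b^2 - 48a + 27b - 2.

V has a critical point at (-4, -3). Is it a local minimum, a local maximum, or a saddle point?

local minimum

The mixed partial ∂²V/∂a∂b is 0, so the Hessian at any point is diag(V_aa, V_bb) = diag(12(3a^2 + 8a - 1), -18(b + 1)).
At (-4, -3): H = diag(180, 36).
Both eigenvalues are positive, so H is positive definite: a local minimum.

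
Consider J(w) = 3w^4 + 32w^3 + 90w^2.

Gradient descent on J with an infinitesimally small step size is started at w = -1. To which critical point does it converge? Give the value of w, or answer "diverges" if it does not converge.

0

J'(w) = 12w(w + 3)(w + 5), so J'(-1) = -96.
Gradient descent moves in the -J' direction, i.e. w is increasing.
The nearest critical point in that direction is w = 0, where J'' = 180 > 0 (a local minimum). The iterate converges there.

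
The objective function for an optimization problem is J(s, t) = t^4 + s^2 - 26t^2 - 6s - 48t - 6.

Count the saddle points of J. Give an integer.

1

J separates as a function of s plus a function of t, so ∇J=0 decouples.
∂J/∂s = 2(s - 3) = 0 at s ∈ {3}; ∂J/∂t = 4(t - 4)(t + 1)(t + 3) = 0 at t ∈ {-3, -1, 4}.
The Hessian is diagonal: diag(J_ss, J_tt). Second derivatives: J_ss(3)=2; J_tt(-3)=56, J_tt(-1)=-40, J_tt(4)=140.
Saddle points occur where the two diagonal entries have opposite signs: (3, -1). Count: 1.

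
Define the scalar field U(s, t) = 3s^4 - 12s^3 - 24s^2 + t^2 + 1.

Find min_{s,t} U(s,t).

-383

U(s,t) separates as P(s) + Q(t) + 1, so its minimum is min P + min Q + 1.
P'(s) = 12s(s - 4)(s + 1) vanishes at s ∈ {-1, 0, 4}; Q'(t) = 2t vanishes at t ∈ {0}.
Local minima of P (where P''>0): P(-1)=-9, P(4)=-384. Local minima of Q: Q(0)=0.
So the global minimum of U is P(4) + Q(0) + 1 = -384 + 0 + 1 = -383, attained at (4, 0).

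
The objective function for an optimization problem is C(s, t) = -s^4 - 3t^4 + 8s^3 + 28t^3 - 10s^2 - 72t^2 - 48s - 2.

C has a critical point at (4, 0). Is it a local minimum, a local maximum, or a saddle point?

The mixed partial ∂²C/∂s∂t is 0, so the Hessian at any point is diag(C_ss, C_tt) = diag(4(-3s^2 + 12s - 5), 12(-3t^2 + 14t - 12)).
At (4, 0): H = diag(-20, -144).
Both eigenvalues are negative, so H is negative definite: a local maximum.

local maximum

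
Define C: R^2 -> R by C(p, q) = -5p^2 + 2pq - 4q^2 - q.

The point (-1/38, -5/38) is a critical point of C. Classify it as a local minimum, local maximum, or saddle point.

local maximum

The Hessian of C is constant: H = [[-10, 2], [2, -8]].
det(H) = (-10)·(-8) − 2² = 76.
det(H) > 0 and tr(H) = -18 < 0, so H is negative definite and the point is a local maximum.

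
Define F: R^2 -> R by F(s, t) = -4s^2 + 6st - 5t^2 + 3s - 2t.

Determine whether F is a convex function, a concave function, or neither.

concave

F is quadratic, so its Hessian is the constant matrix H = [[-8, 6], [6, -10]].
det(H) = 44, tr(H) = -18.
det(H) > 0 and tr(H) < 0, so H is negative definite everywhere: concave.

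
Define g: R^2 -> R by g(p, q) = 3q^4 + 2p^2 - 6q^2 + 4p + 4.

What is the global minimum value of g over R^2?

g(p,q) separates as A(p) + B(q) + 4, so its minimum is min A + min B + 4.
A'(p) = 4p + 4 vanishes at p ∈ {-1}; B'(q) = 12q(q - 1)(q + 1) vanishes at q ∈ {-1, 0, 1}.
Local minima of A (where A''>0): A(-1)=-2. Local minima of B: B(-1)=-3, B(1)=-3.
So the global minimum of g is A(-1) + B(-1) + 4 = -2 − 3 + 4 = -1, attained at (-1, -1).

-1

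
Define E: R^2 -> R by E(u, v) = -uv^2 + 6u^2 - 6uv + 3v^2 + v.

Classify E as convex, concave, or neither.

neither

The term -uv^2 is cubic, so the Hessian is not constant.
∂²E/∂v² = -2u + 6, which takes both signs as u varies (negative for sufficiently large u). A diagonal entry of the Hessian changing sign means the Hessian is neither positive- nor negative-semidefinite on all of R^2.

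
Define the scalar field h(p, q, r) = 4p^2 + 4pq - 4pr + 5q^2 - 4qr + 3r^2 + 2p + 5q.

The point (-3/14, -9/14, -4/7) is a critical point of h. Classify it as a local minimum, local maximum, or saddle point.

local minimum

The Hessian is constant: H = [[8, 4, -4], [4, 10, -4], [-4, -4, 6]].
Leading principal minors: Δ₁ = 8, Δ₂ = 64, Δ₃ = 224.
All leading minors are positive, so H is positive definite: a local minimum.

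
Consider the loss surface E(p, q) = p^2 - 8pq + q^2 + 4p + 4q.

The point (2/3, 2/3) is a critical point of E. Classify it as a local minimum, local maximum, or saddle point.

saddle point

The Hessian of E is constant: H = [[2, -8], [-8, 2]].
det(H) = 2·2 − (-8)² = -60.
Since det(H) < 0, H is indefinite and the critical point is a saddle point.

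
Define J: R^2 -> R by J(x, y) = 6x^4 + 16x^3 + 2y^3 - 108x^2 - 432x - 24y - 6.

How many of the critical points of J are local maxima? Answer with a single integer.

1

J separates as a function of x plus a function of y, so ∇J=0 decouples.
∂J/∂x = 24(x - 3)(x + 2)(x + 3) = 0 at x ∈ {-3, -2, 3}; ∂J/∂y = 6(y - 2)(y + 2) = 0 at y ∈ {-2, 2}.
The Hessian is diagonal: diag(J_xx, J_yy). Second derivatives: J_xx(-3)=144, J_xx(-2)=-120, J_xx(3)=720; J_yy(-2)=-24, J_yy(2)=24.
Local maxima occur where both diagonal entries negative: (-2, -2). Count: 1.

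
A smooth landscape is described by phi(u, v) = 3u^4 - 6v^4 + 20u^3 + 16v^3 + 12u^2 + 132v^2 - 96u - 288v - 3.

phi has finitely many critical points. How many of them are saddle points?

5

phi separates as a function of u plus a function of v, so ∇phi=0 decouples.
∂phi/∂u = 12(u - 1)(u + 2)(u + 4) = 0 at u ∈ {-4, -2, 1}; ∂phi/∂v = -24(v - 4)(v - 1)(v + 3) = 0 at v ∈ {-3, 1, 4}.
The Hessian is diagonal: diag(phi_uu, phi_vv). Second derivatives: phi_uu(-4)=120, phi_uu(-2)=-72, phi_uu(1)=180; phi_vv(-3)=-672, phi_vv(1)=288, phi_vv(4)=-504.
Saddle points occur where the two diagonal entries have opposite signs: (-4, -3), (-4, 4), (-2, 1), (1, -3), (1, 4). Count: 5.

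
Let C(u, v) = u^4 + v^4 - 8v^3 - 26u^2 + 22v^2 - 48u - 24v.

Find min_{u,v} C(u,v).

C(u,v) separates as P(u) + Q(v), so its minimum is min P + min Q.
P'(u) = 4(u - 4)(u + 1)(u + 3) vanishes at u ∈ {-3, -1, 4}; Q'(v) = 4(v - 3)(v - 2)(v - 1) vanishes at v ∈ {1, 2, 3}.
Local minima of P (where P''>0): P(-3)=-9, P(4)=-352. Local minima of Q: Q(1)=-9, Q(3)=-9.
So the global minimum of C is P(4) + Q(1) = -352 − 9 = -361, attained at (4, 1).

-361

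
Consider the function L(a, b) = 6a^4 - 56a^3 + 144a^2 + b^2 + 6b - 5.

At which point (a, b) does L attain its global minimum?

L(a,b) separates as P(a) + Q(b) − 5, so its minimum is min P + min Q − 5.
P'(a) = 24a(a - 4)(a - 3) vanishes at a ∈ {0, 3, 4}; Q'(b) = 2b + 6 vanishes at b ∈ {-3}.
Local minima of P (where P''>0): P(0)=0, P(4)=256. Local minima of Q: Q(-3)=-9.
So the global minimum of L is P(0) + Q(-3) − 5 = 0 − 9 − 5 = -14, attained at (0, -3).

(0, -3)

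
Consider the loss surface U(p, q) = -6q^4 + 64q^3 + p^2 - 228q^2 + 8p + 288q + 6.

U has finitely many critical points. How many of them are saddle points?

U separates as a function of p plus a function of q, so ∇U=0 decouples.
∂U/∂p = 2(p + 4) = 0 at p ∈ {-4}; ∂U/∂q = -24(q - 4)(q - 3)(q - 1) = 0 at q ∈ {1, 3, 4}.
The Hessian is diagonal: diag(U_pp, U_qq). Second derivatives: U_pp(-4)=2; U_qq(1)=-144, U_qq(3)=48, U_qq(4)=-72.
Saddle points occur where the two diagonal entries have opposite signs: (-4, 1), (-4, 4). Count: 2.

2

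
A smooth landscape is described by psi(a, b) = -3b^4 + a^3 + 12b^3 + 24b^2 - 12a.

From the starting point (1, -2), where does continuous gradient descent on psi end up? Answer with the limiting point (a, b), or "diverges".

diverges

psi is separable, so gradient descent decouples: a follows -∂psi/∂a, b follows -∂psi/∂b.
∂psi/∂a = 3(a - 2)(a + 2); at a=1 this is -9, so a increases.
∂psi/∂b = -12b(b - 4)(b + 1); at b=-2 this is 144, so b decreases.
The b-coordinate has no critical point in that direction and runs off to infinity.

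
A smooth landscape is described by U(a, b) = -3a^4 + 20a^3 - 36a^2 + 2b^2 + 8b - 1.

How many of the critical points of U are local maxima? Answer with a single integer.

U separates as a function of a plus a function of b, so ∇U=0 decouples.
∂U/∂a = -12a(a - 3)(a - 2) = 0 at a ∈ {0, 2, 3}; ∂U/∂b = 4(b + 2) = 0 at b ∈ {-2}.
The Hessian is diagonal: diag(U_aa, U_bb). Second derivatives: U_aa(0)=-72, U_aa(2)=24, U_aa(3)=-36; U_bb(-2)=4.
Local maxima occur where both diagonal entries negative: none. Count: 0.

0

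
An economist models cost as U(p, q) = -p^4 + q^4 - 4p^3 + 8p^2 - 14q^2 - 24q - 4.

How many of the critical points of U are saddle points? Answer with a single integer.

U separates as a function of p plus a function of q, so ∇U=0 decouples.
∂U/∂p = -4p(p - 1)(p + 4) = 0 at p ∈ {-4, 0, 1}; ∂U/∂q = 4(q - 3)(q + 1)(q + 2) = 0 at q ∈ {-2, -1, 3}.
The Hessian is diagonal: diag(U_pp, U_qq). Second derivatives: U_pp(-4)=-80, U_pp(0)=16, U_pp(1)=-20; U_qq(-2)=20, U_qq(-1)=-16, U_qq(3)=80.
Saddle points occur where the two diagonal entries have opposite signs: (-4, -2), (-4, 3), (0, -1), (1, -2), (1, 3). Count: 5.

5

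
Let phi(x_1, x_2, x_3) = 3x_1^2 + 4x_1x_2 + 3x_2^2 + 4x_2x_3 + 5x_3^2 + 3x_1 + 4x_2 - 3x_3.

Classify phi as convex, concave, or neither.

convex

phi is quadratic, so its Hessian is the constant matrix H = [[6, 4, 0], [4, 6, 4], [0, 4, 10]].
Leading principal minors: 6, 20, 104.
All positive ⇒ H ≻ 0 ⇒ convex.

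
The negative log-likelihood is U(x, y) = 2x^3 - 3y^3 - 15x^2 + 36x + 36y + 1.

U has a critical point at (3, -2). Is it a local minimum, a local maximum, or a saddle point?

The mixed partial ∂²U/∂x∂y is 0, so the Hessian at any point is diag(U_xx, U_yy) = diag(6(2x - 5), -18y).
At (3, -2): H = diag(6, 36).
Both eigenvalues are positive, so H is positive definite: a local minimum.

local minimum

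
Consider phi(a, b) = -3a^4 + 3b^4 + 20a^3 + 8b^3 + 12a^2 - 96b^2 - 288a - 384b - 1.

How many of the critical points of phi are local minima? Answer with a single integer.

phi separates as a function of a plus a function of b, so ∇phi=0 decouples.
∂phi/∂a = -12(a - 4)(a - 3)(a + 2) = 0 at a ∈ {-2, 3, 4}; ∂phi/∂b = 12(b - 4)(b + 2)(b + 4) = 0 at b ∈ {-4, -2, 4}.
The Hessian is diagonal: diag(phi_aa, phi_bb). Second derivatives: phi_aa(-2)=-360, phi_aa(3)=60, phi_aa(4)=-72; phi_bb(-4)=192, phi_bb(-2)=-144, phi_bb(4)=576.
Local minima occur where both diagonal entries positive: (3, -4), (3, 4). Count: 2.

2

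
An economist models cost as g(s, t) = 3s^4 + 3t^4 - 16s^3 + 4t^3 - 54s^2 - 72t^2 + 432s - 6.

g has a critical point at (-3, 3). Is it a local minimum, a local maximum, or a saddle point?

local minimum

The mixed partial ∂²g/∂s∂t is 0, so the Hessian at any point is diag(g_ss, g_tt) = diag(12(3s^2 - 8s - 9), 12(3t^2 + 2t - 12)).
At (-3, 3): H = diag(504, 252).
Both eigenvalues are positive, so H is positive definite: a local minimum.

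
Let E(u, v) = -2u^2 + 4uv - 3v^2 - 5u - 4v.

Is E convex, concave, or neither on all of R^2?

E is quadratic, so its Hessian is the constant matrix H = [[-4, 4], [4, -6]].
det(H) = 8, tr(H) = -10.
det(H) > 0 and tr(H) < 0, so H is negative definite everywhere: concave.

concave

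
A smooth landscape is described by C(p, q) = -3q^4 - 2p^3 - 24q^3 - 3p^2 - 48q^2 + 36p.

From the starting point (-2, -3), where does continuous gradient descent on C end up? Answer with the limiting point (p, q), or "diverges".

C is separable, so gradient descent decouples: p follows -∂C/∂p, q follows -∂C/∂q.
∂C/∂p = -6(p - 2)(p + 3); at p=-2 this is 24, so p decreases.
∂C/∂q = -12q(q + 2)(q + 4); at q=-3 this is -36, so q increases.
p converges to its nearest critical value -3 (a local min of the p-part); q converges to -2. The iterate converges to (-3, -2).

(-3, -2)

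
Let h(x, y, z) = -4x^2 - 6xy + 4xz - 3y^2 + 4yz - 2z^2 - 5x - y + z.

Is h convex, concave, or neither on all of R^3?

h is quadratic, so its Hessian is the constant matrix H = [[-8, -6, 4], [-6, -6, 4], [4, 4, -4]].
Leading principal minors: -8, 12, -16.
Signs alternate −, +, − ⇒ H ≺ 0 ⇒ concave.

concave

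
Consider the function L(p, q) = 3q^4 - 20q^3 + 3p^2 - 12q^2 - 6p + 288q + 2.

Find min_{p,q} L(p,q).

L(p,q) separates as A(p) + B(q) + 2, so its minimum is min A + min B + 2.
A'(p) = 6p - 6 vanishes at p ∈ {1}; B'(q) = 12(q - 4)(q - 3)(q + 2) vanishes at q ∈ {-2, 3, 4}.
Local minima of A (where A''>0): A(1)=-3. Local minima of B: B(-2)=-416, B(4)=448.
So the global minimum of L is A(1) + B(-2) + 2 = -3 − 416 + 2 = -417, attained at (1, -2).

-417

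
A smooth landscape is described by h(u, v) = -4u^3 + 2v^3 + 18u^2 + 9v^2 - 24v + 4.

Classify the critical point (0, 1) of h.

The mixed partial ∂²h/∂u∂v is 0, so the Hessian at any point is diag(h_uu, h_vv) = diag(12(-2u + 3), 6(2v + 3)).
At (0, 1): H = diag(36, 30).
Both eigenvalues are positive, so H is positive definite: a local minimum.

local minimum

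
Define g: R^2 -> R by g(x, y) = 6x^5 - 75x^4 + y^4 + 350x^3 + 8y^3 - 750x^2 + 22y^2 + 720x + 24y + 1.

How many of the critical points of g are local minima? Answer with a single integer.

g separates as a function of x plus a function of y, so ∇g=0 decouples.
∂g/∂x = 30(x - 4)(x - 3)(x - 2)(x - 1) = 0 at x ∈ {1, 2, 3, 4}; ∂g/∂y = 4(y + 1)(y + 2)(y + 3) = 0 at y ∈ {-3, -2, -1}.
The Hessian is diagonal: diag(g_xx, g_yy). Second derivatives: g_xx(1)=-180, g_xx(2)=60, g_xx(3)=-60, g_xx(4)=180; g_yy(-3)=8, g_yy(-2)=-4, g_yy(-1)=8.
Local minima occur where both diagonal entries positive: (2, -3), (2, -1), (4, -3), (4, -1). Count: 4.

4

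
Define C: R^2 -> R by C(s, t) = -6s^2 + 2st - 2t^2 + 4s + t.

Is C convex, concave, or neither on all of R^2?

C is quadratic, so its Hessian is the constant matrix H = [[-12, 2], [2, -4]].
det(H) = 44, tr(H) = -16.
det(H) > 0 and tr(H) < 0, so H is negative definite everywhere: concave.

concave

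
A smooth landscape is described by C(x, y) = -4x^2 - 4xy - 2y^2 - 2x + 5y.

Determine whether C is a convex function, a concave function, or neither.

C is quadratic, so its Hessian is the constant matrix H = [[-8, -4], [-4, -4]].
det(H) = 16, tr(H) = -12.
det(H) > 0 and tr(H) < 0, so H is negative definite everywhere: concave.

concave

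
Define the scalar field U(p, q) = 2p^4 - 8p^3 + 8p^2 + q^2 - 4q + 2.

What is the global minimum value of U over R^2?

-2

U(p,q) separates as A(p) + B(q) + 2, so its minimum is min A + min B + 2.
A'(p) = 8p(p - 2)(p - 1) vanishes at p ∈ {0, 1, 2}; B'(q) = 2q - 4 vanishes at q ∈ {2}.
Local minima of A (where A''>0): A(0)=0, A(2)=0. Local minima of B: B(2)=-4.
So the global minimum of U is A(0) + B(2) + 2 = 0 − 4 + 2 = -2, attained at (0, 2).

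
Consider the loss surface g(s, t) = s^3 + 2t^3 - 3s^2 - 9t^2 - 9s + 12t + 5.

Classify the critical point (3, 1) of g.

The mixed partial ∂²g/∂s∂t is 0, so the Hessian at any point is diag(g_ss, g_tt) = diag(6(s - 1), 6(2t - 3)).
At (3, 1): H = diag(12, -6).
The eigenvalues have opposite signs, so H is indefinite: a saddle point.

saddle point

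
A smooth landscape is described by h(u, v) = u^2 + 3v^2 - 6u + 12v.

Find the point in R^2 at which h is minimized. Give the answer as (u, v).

(3, -2)

h(u,v) separates as P(u) + Q(v), so its minimum is min P + min Q.
P'(u) = 2u - 6 vanishes at u ∈ {3}; Q'(v) = 6v + 12 vanishes at v ∈ {-2}.
Local minima of P (where P''>0): P(3)=-9. Local minima of Q: Q(-2)=-12.
So the global minimum of h is P(3) + Q(-2) = -9 − 12 = -21, attained at (3, -2).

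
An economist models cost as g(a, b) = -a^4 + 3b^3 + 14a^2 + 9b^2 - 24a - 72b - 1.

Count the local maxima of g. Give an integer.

2

g separates as a function of a plus a function of b, so ∇g=0 decouples.
∂g/∂a = -4(a - 2)(a - 1)(a + 3) = 0 at a ∈ {-3, 1, 2}; ∂g/∂b = 9(b - 2)(b + 4) = 0 at b ∈ {-4, 2}.
The Hessian is diagonal: diag(g_aa, g_bb). Second derivatives: g_aa(-3)=-80, g_aa(1)=16, g_aa(2)=-20; g_bb(-4)=-54, g_bb(2)=54.
Local maxima occur where both diagonal entries negative: (-3, -4), (2, -4). Count: 2.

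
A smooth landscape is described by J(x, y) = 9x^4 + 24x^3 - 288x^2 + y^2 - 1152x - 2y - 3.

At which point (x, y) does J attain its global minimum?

(4, 1)

J(x,y) separates as P(x) + Q(y) − 3, so its minimum is min P + min Q − 3.
P'(x) = 36(x - 4)(x + 2)(x + 4) vanishes at x ∈ {-4, -2, 4}; Q'(y) = 2y - 2 vanishes at y ∈ {1}.
Local minima of P (where P''>0): P(-4)=768, P(4)=-5376. Local minima of Q: Q(1)=-1.
So the global minimum of J is P(4) + Q(1) − 3 = -5376 − 1 − 3 = -5380, attained at (4, 1).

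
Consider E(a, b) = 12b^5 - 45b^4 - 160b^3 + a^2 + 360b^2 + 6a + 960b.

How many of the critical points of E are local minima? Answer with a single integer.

2

E separates as a function of a plus a function of b, so ∇E=0 decouples.
∂E/∂a = 2(a + 3) = 0 at a ∈ {-3}; ∂E/∂b = 60(b - 4)(b - 2)(b + 1)(b + 2) = 0 at b ∈ {-2, -1, 2, 4}.
The Hessian is diagonal: diag(E_aa, E_bb). Second derivatives: E_aa(-3)=2; E_bb(-2)=-1440, E_bb(-1)=900, E_bb(2)=-1440, E_bb(4)=3600.
Local minima occur where both diagonal entries positive: (-3, -1), (-3, 4). Count: 2.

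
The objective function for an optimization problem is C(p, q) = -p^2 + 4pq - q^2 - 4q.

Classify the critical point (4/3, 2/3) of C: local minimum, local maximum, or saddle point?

saddle point

The Hessian of C is constant: H = [[-2, 4], [4, -2]].
det(H) = (-2)·(-2) − 4² = -12.
Since det(H) < 0, H is indefinite and the critical point is a saddle point.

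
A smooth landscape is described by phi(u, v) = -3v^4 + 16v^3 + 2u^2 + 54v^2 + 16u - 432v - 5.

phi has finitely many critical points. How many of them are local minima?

1

phi separates as a function of u plus a function of v, so ∇phi=0 decouples.
∂phi/∂u = 4(u + 4) = 0 at u ∈ {-4}; ∂phi/∂v = -12(v - 4)(v - 3)(v + 3) = 0 at v ∈ {-3, 3, 4}.
The Hessian is diagonal: diag(phi_uu, phi_vv). Second derivatives: phi_uu(-4)=4; phi_vv(-3)=-504, phi_vv(3)=72, phi_vv(4)=-84.
Local minima occur where both diagonal entries positive: (-4, 3). Count: 1.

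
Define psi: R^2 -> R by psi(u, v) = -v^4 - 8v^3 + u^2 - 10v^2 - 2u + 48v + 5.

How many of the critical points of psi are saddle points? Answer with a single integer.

psi separates as a function of u plus a function of v, so ∇psi=0 decouples.
∂psi/∂u = 2(u - 1) = 0 at u ∈ {1}; ∂psi/∂v = -4(v - 1)(v + 3)(v + 4) = 0 at v ∈ {-4, -3, 1}.
The Hessian is diagonal: diag(psi_uu, psi_vv). Second derivatives: psi_uu(1)=2; psi_vv(-4)=-20, psi_vv(-3)=16, psi_vv(1)=-80.
Saddle points occur where the two diagonal entries have opposite signs: (1, -4), (1, 1). Count: 2.

2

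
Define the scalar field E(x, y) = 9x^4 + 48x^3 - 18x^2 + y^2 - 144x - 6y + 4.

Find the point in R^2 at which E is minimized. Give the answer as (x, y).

E(x,y) separates as P(x) + Q(y) + 4, so its minimum is min P + min Q + 4.
P'(x) = 36(x - 1)(x + 1)(x + 4) vanishes at x ∈ {-4, -1, 1}; Q'(y) = 2y - 6 vanishes at y ∈ {3}.
Local minima of P (where P''>0): P(-4)=-480, P(1)=-105. Local minima of Q: Q(3)=-9.
So the global minimum of E is P(-4) + Q(3) + 4 = -480 − 9 + 4 = -485, attained at (-4, 3).

(-4, 3)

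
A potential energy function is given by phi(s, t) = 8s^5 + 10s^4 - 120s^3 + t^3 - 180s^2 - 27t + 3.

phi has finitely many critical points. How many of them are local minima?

phi separates as a function of s plus a function of t, so ∇phi=0 decouples.
∂phi/∂s = 40s(s - 3)(s + 1)(s + 3) = 0 at s ∈ {-3, -1, 0, 3}; ∂phi/∂t = 3(t - 3)(t + 3) = 0 at t ∈ {-3, 3}.
The Hessian is diagonal: diag(phi_ss, phi_tt). Second derivatives: phi_ss(-3)=-1440, phi_ss(-1)=320, phi_ss(0)=-360, phi_ss(3)=2880; phi_tt(-3)=-18, phi_tt(3)=18.
Local minima occur where both diagonal entries positive: (-1, 3), (3, 3). Count: 2.

2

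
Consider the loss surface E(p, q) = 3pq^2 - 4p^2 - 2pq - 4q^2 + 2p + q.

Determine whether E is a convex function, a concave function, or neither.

neither

The term 3pq^2 is cubic, so the Hessian is not constant.
∂²E/∂q² = 6p - 8, which takes both signs as p varies (negative for sufficiently negative p). A diagonal entry of the Hessian changing sign means the Hessian is neither positive- nor negative-semidefinite on all of R^2.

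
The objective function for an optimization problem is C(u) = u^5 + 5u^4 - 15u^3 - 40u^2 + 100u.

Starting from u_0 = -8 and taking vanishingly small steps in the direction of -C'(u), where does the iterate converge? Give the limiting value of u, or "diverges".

diverges

C'(u) = 5(u - 2)(u - 1)(u + 2)(u + 5), so C'(-8) = 8100.
Gradient descent moves in the -C' direction, i.e. u is decreasing.
There is no critical point below u=-8, and C' keeps the same sign, so the iterate runs off to −∞.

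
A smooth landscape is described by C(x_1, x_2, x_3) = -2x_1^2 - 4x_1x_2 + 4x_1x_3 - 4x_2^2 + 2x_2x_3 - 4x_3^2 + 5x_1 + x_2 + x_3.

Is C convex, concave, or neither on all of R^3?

C is quadratic, so its Hessian is the constant matrix H = [[-4, -4, 4], [-4, -8, 2], [4, 2, -8]].
Leading principal minors: -4, 16, -48.
Signs alternate −, +, − ⇒ H ≺ 0 ⇒ concave.

concave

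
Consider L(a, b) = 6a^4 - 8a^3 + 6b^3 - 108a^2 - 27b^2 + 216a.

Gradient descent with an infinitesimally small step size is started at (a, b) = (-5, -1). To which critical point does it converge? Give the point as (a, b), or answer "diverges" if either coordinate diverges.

L is separable, so gradient descent decouples: a follows -∂L/∂a, b follows -∂L/∂b.
∂L/∂a = 24(a - 3)(a - 1)(a + 3); at a=-5 this is -2304, so a increases.
∂L/∂b = 18b(b - 3); at b=-1 this is 72, so b decreases.
The b-coordinate has no critical point in that direction and runs off to infinity.

diverges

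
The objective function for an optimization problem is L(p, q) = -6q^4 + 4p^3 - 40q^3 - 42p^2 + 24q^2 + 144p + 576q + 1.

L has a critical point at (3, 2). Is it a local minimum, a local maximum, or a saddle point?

local maximum

The mixed partial ∂²L/∂p∂q is 0, so the Hessian at any point is diag(L_pp, L_qq) = diag(12(2p - 7), 24(-3q^2 - 10q + 2)).
At (3, 2): H = diag(-12, -720).
Both eigenvalues are negative, so H is negative definite: a local maximum.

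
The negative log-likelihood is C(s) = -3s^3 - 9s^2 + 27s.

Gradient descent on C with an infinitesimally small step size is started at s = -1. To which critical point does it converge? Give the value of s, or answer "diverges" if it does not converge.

C'(s) = -9(s - 1)(s + 3), so C'(-1) = 36.
Gradient descent moves in the -C' direction, i.e. s is decreasing.
The nearest critical point in that direction is s = -3, where C'' = 36 > 0 (a local minimum). The iterate converges there.

-3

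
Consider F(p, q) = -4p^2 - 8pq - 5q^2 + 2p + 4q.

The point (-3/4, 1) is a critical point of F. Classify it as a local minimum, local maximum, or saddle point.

The Hessian of F is constant: H = [[-8, -8], [-8, -10]].
det(H) = (-8)·(-10) − (-8)² = 16.
det(H) > 0 and tr(H) = -18 < 0, so H is negative definite and the point is a local maximum.

local maximum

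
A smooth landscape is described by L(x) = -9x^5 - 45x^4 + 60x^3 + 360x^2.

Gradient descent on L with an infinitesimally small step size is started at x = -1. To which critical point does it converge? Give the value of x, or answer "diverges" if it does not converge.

L'(x) = -45x(x - 2)(x + 2)(x + 4), so L'(-1) = -405.
Gradient descent moves in the -L' direction, i.e. x is increasing.
The nearest critical point in that direction is x = 0, where L'' = 720 > 0 (a local minimum). The iterate converges there.

0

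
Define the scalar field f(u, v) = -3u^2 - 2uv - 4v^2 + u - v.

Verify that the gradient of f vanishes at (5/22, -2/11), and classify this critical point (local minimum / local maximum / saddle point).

∇f = (-6u - 2v + 1, -2u - 8v - 1); substituting (5/22, -2/11) gives ∇f = (0, 0), so (5/22, -2/11) is indeed a critical point.
The Hessian of f is constant: H = [[-6, -2], [-2, -8]].
det(H) = (-6)·(-8) − (-2)² = 44.
det(H) > 0 and tr(H) = -14 < 0, so H is negative definite and the point is a local maximum.

local maximum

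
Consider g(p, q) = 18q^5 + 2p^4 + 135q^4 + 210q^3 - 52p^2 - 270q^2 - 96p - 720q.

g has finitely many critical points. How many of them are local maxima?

g separates as a function of p plus a function of q, so ∇g=0 decouples.
∂g/∂p = 8(p - 4)(p + 1)(p + 3) = 0 at p ∈ {-3, -1, 4}; ∂g/∂q = 90(q - 1)(q + 1)(q + 2)(q + 4) = 0 at q ∈ {-4, -2, -1, 1}.
The Hessian is diagonal: diag(g_pp, g_qq). Second derivatives: g_pp(-3)=112, g_pp(-1)=-80, g_pp(4)=280; g_qq(-4)=-2700, g_qq(-2)=540, g_qq(-1)=-540, g_qq(1)=2700.
Local maxima occur where both diagonal entries negative: (-1, -4), (-1, -1). Count: 2.

2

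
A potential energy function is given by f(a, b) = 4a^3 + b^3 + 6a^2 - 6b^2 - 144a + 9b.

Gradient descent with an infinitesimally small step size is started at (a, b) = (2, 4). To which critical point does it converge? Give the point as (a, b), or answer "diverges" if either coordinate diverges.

(3, 3)

f is separable, so gradient descent decouples: a follows -∂f/∂a, b follows -∂f/∂b.
∂f/∂a = 12(a - 3)(a + 4); at a=2 this is -72, so a increases.
∂f/∂b = 3(b - 3)(b - 1); at b=4 this is 9, so b decreases.
a converges to its nearest critical value 3 (a local min of the a-part); b converges to 3. The iterate converges to (3, 3).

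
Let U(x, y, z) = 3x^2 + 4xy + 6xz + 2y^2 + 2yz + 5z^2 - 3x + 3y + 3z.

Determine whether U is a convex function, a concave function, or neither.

convex

U is quadratic, so its Hessian is the constant matrix H = [[6, 4, 6], [4, 4, 2], [6, 2, 10]].
Leading principal minors: 6, 8, 8.
All positive ⇒ H ≻ 0 ⇒ convex.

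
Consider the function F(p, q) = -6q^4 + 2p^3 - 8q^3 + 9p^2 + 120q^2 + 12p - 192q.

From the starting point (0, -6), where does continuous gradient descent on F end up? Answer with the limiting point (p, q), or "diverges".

F is separable, so gradient descent decouples: p follows -∂F/∂p, q follows -∂F/∂q.
∂F/∂p = 6(p + 1)(p + 2); at p=0 this is 12, so p decreases.
∂F/∂q = -24(q - 2)(q - 1)(q + 4); at q=-6 this is 2688, so q decreases.
The q-coordinate has no critical point in that direction and runs off to infinity.

diverges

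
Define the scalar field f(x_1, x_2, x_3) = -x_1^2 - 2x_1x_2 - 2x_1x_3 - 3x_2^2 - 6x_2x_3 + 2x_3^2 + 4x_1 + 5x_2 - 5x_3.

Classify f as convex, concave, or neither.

neither

f is quadratic, so its Hessian is the constant matrix H = [[-2, -2, -2], [-2, -6, -6], [-2, -6, 4]].
Leading principal minors: -2, 8, 80.
Neither pattern holds ⇒ H is indefinite ⇒ neither convex nor concave.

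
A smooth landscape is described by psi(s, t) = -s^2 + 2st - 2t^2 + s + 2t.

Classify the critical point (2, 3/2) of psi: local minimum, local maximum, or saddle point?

local maximum

The Hessian of psi is constant: H = [[-2, 2], [2, -4]].
det(H) = (-2)·(-4) − 2² = 4.
det(H) > 0 and tr(H) = -6 < 0, so H is negative definite and the point is a local maximum.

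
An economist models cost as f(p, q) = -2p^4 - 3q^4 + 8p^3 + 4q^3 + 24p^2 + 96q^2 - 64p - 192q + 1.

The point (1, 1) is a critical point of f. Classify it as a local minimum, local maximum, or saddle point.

The mixed partial ∂²f/∂p∂q is 0, so the Hessian at any point is diag(f_pp, f_qq) = diag(24(-p^2 + 2p + 2), 12(-3q^2 + 2q + 16)).
At (1, 1): H = diag(72, 180).
Both eigenvalues are positive, so H is positive definite: a local minimum.

local minimum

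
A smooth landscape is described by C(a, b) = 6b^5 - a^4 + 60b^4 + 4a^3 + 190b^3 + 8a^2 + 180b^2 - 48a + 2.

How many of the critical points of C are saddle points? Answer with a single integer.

6

C separates as a function of a plus a function of b, so ∇C=0 decouples.
∂C/∂a = -4(a - 3)(a - 2)(a + 2) = 0 at a ∈ {-2, 2, 3}; ∂C/∂b = 30b(b + 1)(b + 3)(b + 4) = 0 at b ∈ {-4, -3, -1, 0}.
The Hessian is diagonal: diag(C_aa, C_bb). Second derivatives: C_aa(-2)=-80, C_aa(2)=16, C_aa(3)=-20; C_bb(-4)=-360, C_bb(-3)=180, C_bb(-1)=-180, C_bb(0)=360.
Saddle points occur where the two diagonal entries have opposite signs: (-2, -3), (-2, 0), (2, -4), (2, -1), (3, -3), (3, 0). Count: 6.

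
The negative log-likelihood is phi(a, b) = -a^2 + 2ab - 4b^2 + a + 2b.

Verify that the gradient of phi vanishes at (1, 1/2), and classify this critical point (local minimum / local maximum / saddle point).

local maximum

∇phi = (-2a + 2b + 1, 2a - 8b + 2); substituting (1, 1/2) gives ∇phi = (0, 0), so (1, 1/2) is indeed a critical point.
The Hessian of phi is constant: H = [[-2, 2], [2, -8]].
det(H) = (-2)·(-8) − 2² = 12.
det(H) > 0 and tr(H) = -10 < 0, so H is negative definite and the point is a local maximum.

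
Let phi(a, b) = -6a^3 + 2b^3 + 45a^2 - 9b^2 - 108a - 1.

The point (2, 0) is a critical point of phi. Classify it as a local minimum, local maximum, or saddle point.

saddle point

The mixed partial ∂²phi/∂a∂b is 0, so the Hessian at any point is diag(phi_aa, phi_bb) = diag(18(-2a + 5), 6(2b - 3)).
At (2, 0): H = diag(18, -18).
The eigenvalues have opposite signs, so H is indefinite: a saddle point.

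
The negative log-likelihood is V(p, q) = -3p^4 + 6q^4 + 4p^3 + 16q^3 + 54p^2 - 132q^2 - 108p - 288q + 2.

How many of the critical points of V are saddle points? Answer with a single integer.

5

V separates as a function of p plus a function of q, so ∇V=0 decouples.
∂V/∂p = -12(p - 3)(p - 1)(p + 3) = 0 at p ∈ {-3, 1, 3}; ∂V/∂q = 24(q - 3)(q + 1)(q + 4) = 0 at q ∈ {-4, -1, 3}.
The Hessian is diagonal: diag(V_pp, V_qq). Second derivatives: V_pp(-3)=-288, V_pp(1)=96, V_pp(3)=-144; V_qq(-4)=504, V_qq(-1)=-288, V_qq(3)=672.
Saddle points occur where the two diagonal entries have opposite signs: (-3, -4), (-3, 3), (1, -1), (3, -4), (3, 3). Count: 5.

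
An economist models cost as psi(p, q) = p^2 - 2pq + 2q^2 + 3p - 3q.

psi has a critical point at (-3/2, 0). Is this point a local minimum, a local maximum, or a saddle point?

local minimum

The Hessian of psi is constant: H = [[2, -2], [-2, 4]].
det(H) = 2·4 − (-2)² = 4.
det(H) > 0 and tr(H) = 6 > 0, so H is positive definite and the point is a local minimum.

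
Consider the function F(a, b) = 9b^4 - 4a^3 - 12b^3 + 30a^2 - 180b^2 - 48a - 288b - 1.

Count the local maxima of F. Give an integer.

1

F separates as a function of a plus a function of b, so ∇F=0 decouples.
∂F/∂a = -12(a - 4)(a - 1) = 0 at a ∈ {1, 4}; ∂F/∂b = 36(b - 4)(b + 1)(b + 2) = 0 at b ∈ {-2, -1, 4}.
The Hessian is diagonal: diag(F_aa, F_bb). Second derivatives: F_aa(1)=36, F_aa(4)=-36; F_bb(-2)=216, F_bb(-1)=-180, F_bb(4)=1080.
Local maxima occur where both diagonal entries negative: (4, -1). Count: 1.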